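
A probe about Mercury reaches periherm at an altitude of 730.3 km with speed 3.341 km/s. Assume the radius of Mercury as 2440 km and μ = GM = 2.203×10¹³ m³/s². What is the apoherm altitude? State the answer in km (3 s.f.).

apoherm altitude ≈ 10500 km

r_p = 2440 + 730.3 = 3170.3 km = 3.170×10⁶ m.
Specific energy ε = v²/2 − μ/r = -1.368×10⁶ J/kg, so a = −μ/(2ε) = 8.053×10⁶ m.
The apsides satisfy r_p + r_a = 2a, so the apoherm radius is 2a − r_p = 1.294×10⁷ m = 12937 km.
Apoherm altitude = 12937 − 2440 = 10497 km.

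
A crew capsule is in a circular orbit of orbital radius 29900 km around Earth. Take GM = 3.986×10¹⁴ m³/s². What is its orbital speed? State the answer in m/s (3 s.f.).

r = 29900 km = 2.990×10⁷ m.
For a circular orbit v = √(μ/r) = √(3.986×10¹⁴ / 2.990×10⁷) = √(1.333×10⁷) = 3651 m/s.

v ≈ 3650 m/s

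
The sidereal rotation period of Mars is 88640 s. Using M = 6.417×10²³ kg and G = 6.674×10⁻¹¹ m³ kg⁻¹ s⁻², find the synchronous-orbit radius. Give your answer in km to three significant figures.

μ = GM = 6.674×10⁻¹¹ × 6.417×10²³ = 4.283×10¹³ m³/s².
A synchronous orbit has period T, so by Kepler's third law a = (μT²/4π²)^(1/3).
μT²/4π² = 4.283×10¹³ × (8.864×10⁴)² / 39.48 = 8.524×10²¹ m³.
a = 2.043×10⁷ m = 20427 km.

r_sync ≈ 20400 km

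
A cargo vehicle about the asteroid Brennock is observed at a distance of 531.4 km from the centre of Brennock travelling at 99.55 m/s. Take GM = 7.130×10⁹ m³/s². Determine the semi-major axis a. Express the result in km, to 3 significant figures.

a ≈ 421 km

r = 5.314×10⁵ m.
Specific orbital energy ε = v²/2 − μ/r = (99.55)²/2 − 7.130×10⁹/5.314×10⁵ = -8.462×10³ J/kg.
Since ε = −μ/(2a), a = −μ/(2ε) = 4.213×10⁵ m = 421.28 km.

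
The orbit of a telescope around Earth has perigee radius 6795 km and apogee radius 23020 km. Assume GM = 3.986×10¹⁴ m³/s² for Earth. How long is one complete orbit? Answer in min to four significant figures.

Semi-major axis a = (r_p + r_a)/2 = (6795.0 + 23020)/2 = 14908 km = 1.491×10⁷ m.
By Kepler's third law T = 2π√(a³/μ) = 2π × 2.883×10³ = 1.811×10⁴ s.
= 301.9 min.

T ≈ 301.9 min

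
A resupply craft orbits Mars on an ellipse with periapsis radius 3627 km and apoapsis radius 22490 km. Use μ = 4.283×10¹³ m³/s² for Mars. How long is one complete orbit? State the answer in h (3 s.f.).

Semi-major axis a = (r_p + r_a)/2 = (3627.0 + 22490)/2 = 13058 km = 1.306×10⁷ m.
By Kepler's third law T = 2π√(a³/μ) = 2π × 7.211×10³ = 4.530×10⁴ s.
= 12.58 h.

T ≈ 12.6 h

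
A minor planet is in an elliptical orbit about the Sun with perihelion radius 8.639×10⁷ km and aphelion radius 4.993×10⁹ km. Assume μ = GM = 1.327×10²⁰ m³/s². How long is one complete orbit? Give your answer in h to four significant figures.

T ≈ 613200 h

Semi-major axis a = (r_p + r_a)/2 = (8.6390×10⁷ + 4.9930×10⁹)/2 = 2.5397×10⁹ km = 2.540×10¹² m.
By Kepler's third law T = 2π√(a³/μ) = 2π × 3.513×10⁸ = 2.208×10⁹ s.
= 6.132×10⁵ h.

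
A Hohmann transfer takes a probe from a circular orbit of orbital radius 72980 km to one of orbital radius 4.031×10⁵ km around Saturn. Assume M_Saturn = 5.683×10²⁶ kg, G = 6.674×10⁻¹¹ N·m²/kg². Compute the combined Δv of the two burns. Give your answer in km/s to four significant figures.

μ = GM = 6.674×10⁻¹¹ × 5.683×10²⁶ = 3.793×10¹⁶ m³/s².
r₁ = 72980 km = 7.298×10⁷ m.
r₂ = 4.031×10⁵ km = 4.031×10⁸ m.
Transfer ellipse a_t = (r₁ + r₂)/2 = 2.380×10⁸ m.
At r₁: circular v_c1 = √(μ/r₁) = 22800 m/s; transfer-perikrone v_p = √[μ(2/r₁ − 1/a_t)] = 29670 m/s.
Δv₁ = v_p − v_c1 = 6869 m/s.
At r₂: circular v_c2 = √(μ/r₂) = 9700 m/s; transfer-apokrone v_a = √[μ(2/r₂ − 1/a_t)] = 5371 m/s.
Δv₂ = v_c2 − v_a = 4329 m/s.
Total Δv = Δv₁ + Δv₂ = 11200 m/s = 11.20 km/s.

Δv_total ≈ 11.20 km/s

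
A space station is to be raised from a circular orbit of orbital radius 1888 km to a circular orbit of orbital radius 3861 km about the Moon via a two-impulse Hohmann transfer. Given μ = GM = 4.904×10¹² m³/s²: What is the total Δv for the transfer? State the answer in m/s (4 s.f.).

Δv_total ≈ 469.8 m/s

r₁ = 1888 km = 1.888×10⁶ m.
r₂ = 3861 km = 3.861×10⁶ m.
Transfer ellipse a_t = (r₁ + r₂)/2 = 2.874×10⁶ m.
At r₁: circular v_c1 = √(μ/r₁) = 1612 m/s; transfer-perilune v_p = √[μ(2/r₁ − 1/a_t)] = 1868 m/s.
Δv₁ = v_p − v_c1 = 256.2 m/s.
At r₂: circular v_c2 = √(μ/r₂) = 1127 m/s; transfer-apolune v_a = √[μ(2/r₂ − 1/a_t)] = 913.4 m/s.
Δv₂ = v_c2 − v_a = 213.6 m/s.
Total Δv = Δv₁ + Δv₂ = 469.8 m/s.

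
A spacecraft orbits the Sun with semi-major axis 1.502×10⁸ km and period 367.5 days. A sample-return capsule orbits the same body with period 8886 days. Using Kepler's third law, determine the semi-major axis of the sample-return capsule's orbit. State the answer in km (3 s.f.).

a₂ ≈ 1.26×10⁹ km

Kepler's third law: a³ ∝ T², so a₂ = a₁ (T₂/T₁)^(2/3).
T₂/T₁ = 24.18, (T₂/T₁)^(2/3) = 8.362.
a₂ = 1.502×10⁸ × 8.362 = 1.256×10⁹ km.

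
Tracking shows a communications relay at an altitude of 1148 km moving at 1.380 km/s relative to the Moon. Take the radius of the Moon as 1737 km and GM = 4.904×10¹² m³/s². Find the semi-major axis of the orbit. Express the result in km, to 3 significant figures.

r = 1737 + 1148 = 2885.0 km = 2.885×10⁶ m.
Vis-viva rearranged: 1/a = 2/r − v²/μ = 6.932×10⁻⁷ − 3.883×10⁻⁷ = 3.049×10⁻⁷ m⁻¹.
a = 3.280×10⁶ m = 3279.7 km.

a ≈ 3280 km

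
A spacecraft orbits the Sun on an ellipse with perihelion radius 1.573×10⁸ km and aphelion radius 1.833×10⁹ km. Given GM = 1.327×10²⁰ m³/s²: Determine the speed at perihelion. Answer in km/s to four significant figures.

v ≈ 39.42 km/s

Semi-major axis a = (r_p + r_a)/2 = 9.9515×10⁸ km = 9.952×10¹¹ m.
Vis-viva: v² = μ(2/r − 1/a) = 1.327×10²⁰ × (1.271×10⁻¹¹ − 1.005×10⁻¹²) = 1.554×10⁹ m²/s².
v = 39420 m/s = 39.42 km/s.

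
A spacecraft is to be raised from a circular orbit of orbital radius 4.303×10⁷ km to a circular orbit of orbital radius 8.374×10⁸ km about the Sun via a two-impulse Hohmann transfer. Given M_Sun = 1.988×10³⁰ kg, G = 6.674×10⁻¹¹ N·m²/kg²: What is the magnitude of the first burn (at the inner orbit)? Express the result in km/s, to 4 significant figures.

μ = GM = 6.674×10⁻¹¹ × 1.988×10³⁰ = 1.327×10²⁰ m³/s².
r₁ = 4.303×10⁷ km = 4.303×10¹⁰ m.
r₂ = 8.374×10⁸ km = 8.374×10¹¹ m.
Transfer ellipse a_t = (r₁ + r₂)/2 = 4.402×10¹¹ m.
At r₁: circular v_c1 = √(μ/r₁) = 55530 m/s; transfer-perihelion v_p = √[μ(2/r₁ − 1/a_t)] = 76590 m/s.
Δv₁ = v_p − v_c1 = 21060 m/s.
= 21.06 km/s.

Δv ≈ 21.06 km/s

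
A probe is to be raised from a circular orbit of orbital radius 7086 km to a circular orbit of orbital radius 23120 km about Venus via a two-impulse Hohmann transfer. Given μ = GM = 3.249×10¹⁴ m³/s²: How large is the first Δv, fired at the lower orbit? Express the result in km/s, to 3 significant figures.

r₁ = 7086 km = 7.086×10⁶ m.
r₂ = 23120 km = 2.312×10⁷ m.
Transfer ellipse a_t = (r₁ + r₂)/2 = 1.510×10⁷ m.
At r₁: circular v_c1 = √(μ/r₁) = 6771 m/s; transfer-periapsis v_p = √[μ(2/r₁ − 1/a_t)] = 8378 m/s.
Δv₁ = v_p − v_c1 = 1607 m/s.
= 1.607 km/s.

Δv ≈ 1.61 km/s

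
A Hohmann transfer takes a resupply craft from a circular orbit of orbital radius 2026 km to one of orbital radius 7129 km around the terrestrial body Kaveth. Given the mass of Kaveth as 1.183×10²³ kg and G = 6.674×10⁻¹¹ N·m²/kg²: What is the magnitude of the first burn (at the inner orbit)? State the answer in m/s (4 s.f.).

μ = GM = 6.674×10⁻¹¹ × 1.183×10²³ = 7.895×10¹² m³/s².
r₁ = 2026 km = 2.026×10⁶ m.
r₂ = 7129 km = 7.129×10⁶ m.
Transfer ellipse a_t = (r₁ + r₂)/2 = 4.578×10⁶ m.
At r₁: circular v_c1 = √(μ/r₁) = 1974 m/s; transfer-periapsis v_p = √[μ(2/r₁ − 1/a_t)] = 2464 m/s.
Δv₁ = v_p − v_c1 = 489.5 m/s.

Δv ≈ 489.5 m/s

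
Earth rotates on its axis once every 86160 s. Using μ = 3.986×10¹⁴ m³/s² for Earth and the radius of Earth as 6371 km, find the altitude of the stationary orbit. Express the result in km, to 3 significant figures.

A synchronous orbit has period T, so by Kepler's third law a = (μT²/4π²)^(1/3).
μT²/4π² = 3.986×10¹⁴ × (8.616×10⁴)² / 39.48 = 7.495×10²² m³.
a = 4.216×10⁷ m = 42163 km.
Altitude h = a − R = 42163 − 6371 = 35792 km.

h_sync ≈ 35800 km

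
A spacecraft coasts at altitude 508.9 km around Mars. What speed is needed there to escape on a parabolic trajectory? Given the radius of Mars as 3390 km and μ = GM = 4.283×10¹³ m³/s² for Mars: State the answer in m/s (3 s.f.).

v_esc ≈ 4690 m/s

r = 3390 + 508.9 = 3898.9 km = 3.8989×10⁶ m.
Escape speed v_esc = √(2μ/r) = √(2 × 4.283×10¹³ / 3.899×10⁶) = √(2.197×10⁷) = 4687 m/s.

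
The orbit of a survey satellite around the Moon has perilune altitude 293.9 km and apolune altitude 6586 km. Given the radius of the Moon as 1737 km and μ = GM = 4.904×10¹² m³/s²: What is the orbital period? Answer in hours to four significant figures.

r_p = 1737 + 293.9 = 2030.9 km = 2.0309×10⁶ m.
r_a = 1737 + 6586 = 8323.0 km = 8.3230×10⁶ m.
Semi-major axis a = (r_p + r_a)/2 = (2030.9 + 8323.0)/2 = 5176.9 km = 5.177×10⁶ m.
By Kepler's third law T = 2π√(a³/μ) = 2π × 5.319×10³ = 3.342×10⁴ s.
= 9.284 hours.

T ≈ 9.284 hours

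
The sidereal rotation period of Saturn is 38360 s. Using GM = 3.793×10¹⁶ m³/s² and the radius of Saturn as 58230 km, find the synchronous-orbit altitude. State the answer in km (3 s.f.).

h_sync ≈ 54000 km

A synchronous orbit has period T, so by Kepler's third law a = (μT²/4π²)^(1/3).
μT²/4π² = 3.793×10¹⁶ × (3.836×10⁴)² / 39.48 = 1.414×10²⁴ m³.
a = 1.122×10⁸ m = 1.1223×10⁵ km.
Altitude h = a − R = 1.1223×10⁵ − 58230 = 54005 km.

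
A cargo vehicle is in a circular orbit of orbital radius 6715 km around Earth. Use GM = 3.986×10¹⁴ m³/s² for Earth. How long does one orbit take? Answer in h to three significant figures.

r = 6715 km = 6.715×10⁶ m.
Kepler's third law: T = 2π√(r³/μ) = 2π√((6.715×10⁶)³ / 3.986×10¹⁴).
r³/μ = 7.596×10⁵ s², so T = 2π × 8.716×10² = 5.476×10³ s.
Converting: 5.476×10³ s ÷ 3600 = 1.521 h.

T ≈ 1.52 h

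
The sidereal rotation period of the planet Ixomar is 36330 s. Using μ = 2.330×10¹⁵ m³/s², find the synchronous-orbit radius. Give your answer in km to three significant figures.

r_sync ≈ 42700 km

A synchronous orbit has period T, so by Kepler's third law a = (μT²/4π²)^(1/3).
μT²/4π² = 2.330×10¹⁵ × (3.633×10⁴)² / 39.48 = 7.790×10²² m³.
a = 4.271×10⁷ m = 42708 km.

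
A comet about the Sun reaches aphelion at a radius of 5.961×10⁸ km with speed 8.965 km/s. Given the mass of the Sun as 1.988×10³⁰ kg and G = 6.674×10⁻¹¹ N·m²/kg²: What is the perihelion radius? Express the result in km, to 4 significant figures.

μ = GM = 6.674×10⁻¹¹ × 1.988×10³⁰ = 1.327×10²⁰ m³/s².
r_a = 5.961×10¹¹ m.
Specific energy ε = v²/2 − μ/r = -1.824×10⁸ J/kg, so a = −μ/(2ε) = 3.637×10¹¹ m.
The apsides satisfy r_p + r_a = 2a, so the perihelion radius is 2a − r_a = 1.313×10¹¹ m = 1.3134×10⁸ km.

perihelion radius ≈ 1.313×10⁸ km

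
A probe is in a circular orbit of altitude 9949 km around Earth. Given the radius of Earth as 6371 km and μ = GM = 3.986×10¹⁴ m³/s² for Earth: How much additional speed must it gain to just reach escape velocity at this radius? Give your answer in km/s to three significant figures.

r = 6371 + 9949 = 16320 km = 1.6320×10⁷ m.
Circular speed v_c = √(μ/r) = 4942 m/s.
Escape speed v_esc = √(2μ/r) = √2 × v_c = 6989 m/s.
Δv = v_esc − v_c = 2047 m/s = 2.047 km/s.

Δv ≈ 2.05 km/s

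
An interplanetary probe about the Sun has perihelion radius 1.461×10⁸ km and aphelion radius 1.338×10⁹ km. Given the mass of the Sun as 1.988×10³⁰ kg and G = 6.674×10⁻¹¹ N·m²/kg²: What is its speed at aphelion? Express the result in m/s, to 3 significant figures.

v ≈ 4420 m/s

μ = GM = 6.674×10⁻¹¹ × 1.988×10³⁰ = 1.327×10²⁰ m³/s².
Semi-major axis a = (r_p + r_a)/2 = 7.4205×10⁸ km = 7.420×10¹¹ m.
Vis-viva: v² = μ(2/r − 1/a) = 1.327×10²⁰ × (1.495×10⁻¹² − 1.348×10⁻¹²) = 1.952×10⁷ m²/s².
v = 4419 m/s.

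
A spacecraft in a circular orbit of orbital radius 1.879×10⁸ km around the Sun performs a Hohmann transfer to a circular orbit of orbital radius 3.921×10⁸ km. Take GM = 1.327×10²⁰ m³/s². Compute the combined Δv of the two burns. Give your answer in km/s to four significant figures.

Δv_total ≈ 7.914 km/s

r₁ = 1.879×10⁸ km = 1.879×10¹¹ m.
r₂ = 3.921×10⁸ km = 3.921×10¹¹ m.
Transfer ellipse a_t = (r₁ + r₂)/2 = 2.900×10¹¹ m.
At r₁: circular v_c1 = √(μ/r₁) = 26570 m/s; transfer-perihelion v_p = √[μ(2/r₁ − 1/a_t)] = 30900 m/s.
Δv₁ = v_p − v_c1 = 4326 m/s.
At r₂: circular v_c2 = √(μ/r₂) = 18400 m/s; transfer-aphelion v_a = √[μ(2/r₂ − 1/a_t)] = 14810 m/s.
Δv₂ = v_c2 − v_a = 3588 m/s.
Total Δv = Δv₁ + Δv₂ = 7914 m/s = 7.914 km/s.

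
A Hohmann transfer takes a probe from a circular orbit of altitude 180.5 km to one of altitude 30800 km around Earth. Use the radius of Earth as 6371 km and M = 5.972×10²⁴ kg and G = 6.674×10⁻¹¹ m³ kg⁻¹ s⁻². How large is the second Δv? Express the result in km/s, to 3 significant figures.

μ = GM = 6.674×10⁻¹¹ × 5.972×10²⁴ = 3.986×10¹⁴ m³/s².
r₁ = 6371 + 180.5 = 6551.5 km = 6.5515×10⁶ m.
r₂ = 6371 + 30800 = 37171 km = 3.7171×10⁷ m.
Transfer ellipse a_t = (r₁ + r₂)/2 = 2.186×10⁷ m.
At r₁: circular v_c1 = √(μ/r₁) = 7800 m/s; transfer-perigee v_p = √[μ(2/r₁ − 1/a_t)] = 10170 m/s.
At r₂: circular v_c2 = √(μ/r₂) = 3275 m/s; transfer-apogee v_a = √[μ(2/r₂ − 1/a_t)] = 1793 m/s.
Δv₂ = v_c2 − v_a = 1482 m/s.
= 1.482 km/s.

Δv ≈ 1.48 km/s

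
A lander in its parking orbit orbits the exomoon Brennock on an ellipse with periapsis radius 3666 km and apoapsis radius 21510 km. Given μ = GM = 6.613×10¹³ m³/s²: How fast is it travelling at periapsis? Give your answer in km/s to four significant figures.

Semi-major axis a = (r_p + r_a)/2 = 12588 km = 1.259×10⁷ m.
Vis-viva: v² = μ(2/r − 1/a) = 6.613×10¹³ × (5.456×10⁻⁷ − 7.944×10⁻⁸) = 3.082×10⁷ m²/s².
v = 5552 m/s = 5.552 km/s.

v ≈ 5.552 km/s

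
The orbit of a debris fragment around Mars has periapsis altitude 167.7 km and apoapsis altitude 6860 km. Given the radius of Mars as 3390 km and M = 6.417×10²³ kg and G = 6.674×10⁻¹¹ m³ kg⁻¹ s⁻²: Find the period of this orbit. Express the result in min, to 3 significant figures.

T ≈ 290 min

μ = GM = 6.674×10⁻¹¹ × 6.417×10²³ = 4.283×10¹³ m³/s².
r_p = 3390 + 167.7 = 3557.7 km = 3.5577×10⁶ m.
r_a = 3390 + 6860 = 10250 km = 1.0250×10⁷ m.
Semi-major axis a = (r_p + r_a)/2 = (3557.7 + 10250)/2 = 6903.9 km = 6.904×10⁶ m.
By Kepler's third law T = 2π√(a³/μ) = 2π × 2.772×10³ = 1.742×10⁴ s.
= 290.3 min.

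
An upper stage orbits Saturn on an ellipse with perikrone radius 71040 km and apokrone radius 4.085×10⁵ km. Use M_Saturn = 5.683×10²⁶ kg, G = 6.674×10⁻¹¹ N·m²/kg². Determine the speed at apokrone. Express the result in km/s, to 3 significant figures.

v ≈ 5.24 km/s

μ = GM = 6.674×10⁻¹¹ × 5.683×10²⁶ = 3.793×10¹⁶ m³/s².
Semi-major axis a = (r_p + r_a)/2 = 2.3977×10⁵ km = 2.398×10⁸ m.
Vis-viva: v² = μ(2/r − 1/a) = 3.793×10¹⁶ × (4.896×10⁻⁹ − 4.171×10⁻⁹) = 2.751×10⁷ m²/s².
v = 5245 m/s = 5.245 km/s.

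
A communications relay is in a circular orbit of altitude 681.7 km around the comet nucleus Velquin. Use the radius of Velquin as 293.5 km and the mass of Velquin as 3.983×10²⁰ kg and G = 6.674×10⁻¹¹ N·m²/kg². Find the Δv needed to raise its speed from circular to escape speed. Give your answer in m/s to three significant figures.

μ = GM = 6.674×10⁻¹¹ × 3.983×10²⁰ = 2.658×10¹⁰ m³/s².
r = 293.5 + 681.7 = 975.20 km = 9.7520×10⁵ m.
Circular speed v_c = √(μ/r) = 165.1 m/s.
Escape speed v_esc = √(2μ/r) = √2 × v_c = 233.5 m/s.
Δv = v_esc − v_c = 68.39 m/s.

Δv ≈ 68.4 m/s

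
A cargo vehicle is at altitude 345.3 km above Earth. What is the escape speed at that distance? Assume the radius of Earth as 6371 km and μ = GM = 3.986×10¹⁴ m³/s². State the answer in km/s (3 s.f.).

r = 6371 + 345.3 = 6716.3 km = 6.7163×10⁶ m.
Escape speed v_esc = √(2μ/r) = √(2 × 3.986×10¹⁴ / 6.716×10⁶) = √(1.187×10⁸) = 10890 m/s.
= 10.89 km/s.

v_esc ≈ 10.9 km/s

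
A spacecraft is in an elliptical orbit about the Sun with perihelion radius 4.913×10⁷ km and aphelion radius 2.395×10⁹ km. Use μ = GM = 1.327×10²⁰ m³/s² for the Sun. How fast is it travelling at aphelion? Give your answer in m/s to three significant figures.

Semi-major axis a = (r_p + r_a)/2 = 1.2221×10⁹ km = 1.222×10¹² m.
Vis-viva: v² = μ(2/r − 1/a) = 1.327×10²⁰ × (8.351×10⁻¹³ − 8.183×10⁻¹³) = 2.228×10⁶ m²/s².
v = 1492 m/s.

v ≈ 1490 m/s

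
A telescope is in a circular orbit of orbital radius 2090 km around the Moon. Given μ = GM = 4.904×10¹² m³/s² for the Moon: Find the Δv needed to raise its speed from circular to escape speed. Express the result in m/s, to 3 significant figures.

r = 2090 km = 2.090×10⁶ m.
Circular speed v_c = √(μ/r) = 1532 m/s.
Escape speed v_esc = √(2μ/r) = √2 × v_c = 2166 m/s.
Δv = v_esc − v_c = 634.5 m/s.

Δv ≈ 634 m/s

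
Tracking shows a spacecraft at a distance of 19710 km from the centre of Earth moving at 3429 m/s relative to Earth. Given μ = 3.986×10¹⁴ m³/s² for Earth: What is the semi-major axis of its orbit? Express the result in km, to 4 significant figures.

r = 1.971×10⁷ m.
Vis-viva rearranged: 1/a = 2/r − v²/μ = 1.015×10⁻⁷ − 2.950×10⁻⁸ = 7.197×10⁻⁸ m⁻¹.
a = 1.389×10⁷ m = 13894 km.

a ≈ 13890 km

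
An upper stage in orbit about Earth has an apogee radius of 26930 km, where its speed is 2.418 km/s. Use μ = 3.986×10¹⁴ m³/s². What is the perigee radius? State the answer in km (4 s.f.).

perigee radius ≈ 6628 km

r_a = 2.693×10⁷ m.
Specific energy ε = v²/2 − μ/r = -1.188×10⁷ J/kg, so a = −μ/(2ε) = 1.678×10⁷ m.
The apsides satisfy r_p + r_a = 2a, so the perigee radius is 2a − r_a = 6.628×10⁶ m = 6627.9 km.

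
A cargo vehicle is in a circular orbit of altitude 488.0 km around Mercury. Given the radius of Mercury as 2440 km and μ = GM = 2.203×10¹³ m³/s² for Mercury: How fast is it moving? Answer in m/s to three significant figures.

v ≈ 2740 m/s

r = 2440 + 488.0 = 2928.0 km = 2.9280×10⁶ m.
For a circular orbit v = √(μ/r) = √(2.203×10¹³ / 2.928×10⁶) = √(7.524×10⁶) = 2743 m/s.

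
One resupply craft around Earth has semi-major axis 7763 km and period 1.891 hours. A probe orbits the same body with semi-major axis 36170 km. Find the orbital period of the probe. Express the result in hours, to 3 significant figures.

Kepler's third law: T² ∝ a³, so T₂ = T₁ (a₂/a₁)^(3/2).
a₂/a₁ = 4.659, (a₂/a₁)^(3/2) = 10.06.
T₂ = 1.891 × 10.06 = 19.02 hours.

T₂ ≈ 19.0 hours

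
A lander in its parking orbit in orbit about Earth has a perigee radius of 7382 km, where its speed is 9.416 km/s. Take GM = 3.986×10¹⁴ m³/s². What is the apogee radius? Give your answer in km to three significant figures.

r_p = 7.382×10⁶ m.
Specific energy ε = v²/2 − μ/r = -9.666×10⁶ J/kg, so a = −μ/(2ε) = 2.062×10⁷ m.
The apsides satisfy r_p + r_a = 2a, so the apogee radius is 2a − r_p = 3.386×10⁷ m = 33857 km.

apogee radius ≈ 33900 km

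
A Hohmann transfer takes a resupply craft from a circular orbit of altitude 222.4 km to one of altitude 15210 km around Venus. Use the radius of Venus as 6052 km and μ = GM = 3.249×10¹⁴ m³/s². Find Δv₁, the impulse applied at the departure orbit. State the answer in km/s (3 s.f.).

Δv ≈ 1.75 km/s

r₁ = 6052 + 222.4 = 6274.4 km = 6.2744×10⁶ m.
r₂ = 6052 + 15210 = 21262 km = 2.1262×10⁷ m.
Transfer ellipse a_t = (r₁ + r₂)/2 = 1.377×10⁷ m.
At r₁: circular v_c1 = √(μ/r₁) = 7196 m/s; transfer-periapsis v_p = √[μ(2/r₁ − 1/a_t)] = 8942 m/s.
Δv₁ = v_p − v_c1 = 1746 m/s.
= 1.746 km/s.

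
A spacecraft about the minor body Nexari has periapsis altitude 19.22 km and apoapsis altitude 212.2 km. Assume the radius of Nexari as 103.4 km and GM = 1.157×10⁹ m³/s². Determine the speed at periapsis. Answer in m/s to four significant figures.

v ≈ 116.6 m/s

r_p = 103.4 + 19.22 = 122.62 km = 1.2262×10⁵ m.
r_a = 103.4 + 212.2 = 315.60 km = 3.1560×10⁵ m.
Semi-major axis a = (r_p + r_a)/2 = 219.11 km = 2.191×10⁵ m.
Vis-viva: v² = μ(2/r − 1/a) = 1.157×10⁹ × (1.631×10⁻⁵ − 4.564×10⁻⁶) = 1.359×10⁴ m²/s².
v = 116.6 m/s.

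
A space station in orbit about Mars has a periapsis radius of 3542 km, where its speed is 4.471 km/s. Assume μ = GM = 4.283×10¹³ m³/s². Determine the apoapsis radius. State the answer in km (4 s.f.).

apoapsis radius ≈ 16880 km

r_p = 3.542×10⁶ m.
Specific energy ε = v²/2 − μ/r = -2.097×10⁶ J/kg, so a = −μ/(2ε) = 1.021×10⁷ m.
The apsides satisfy r_p + r_a = 2a, so the apoapsis radius is 2a − r_p = 1.688×10⁷ m = 16881 km.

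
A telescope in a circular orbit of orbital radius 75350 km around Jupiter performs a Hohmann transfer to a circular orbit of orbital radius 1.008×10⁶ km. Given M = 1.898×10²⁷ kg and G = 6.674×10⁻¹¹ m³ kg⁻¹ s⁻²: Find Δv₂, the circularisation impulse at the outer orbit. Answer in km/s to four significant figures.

μ = GM = 6.674×10⁻¹¹ × 1.898×10²⁷ = 1.267×10¹⁷ m³/s².
r₁ = 75350 km = 7.535×10⁷ m.
r₂ = 1.008×10⁶ km = 1.008×10⁹ m.
Transfer ellipse a_t = (r₁ + r₂)/2 = 5.417×10⁸ m.
At r₁: circular v_c1 = √(μ/r₁) = 41000 m/s; transfer-perijove v_p = √[μ(2/r₁ − 1/a_t)] = 55930 m/s.
At r₂: circular v_c2 = √(μ/r₂) = 11210 m/s; transfer-apojove v_a = √[μ(2/r₂ − 1/a_t)] = 4181 m/s.
Δv₂ = v_c2 − v_a = 7029 m/s.
= 7.029 km/s.

Δv ≈ 7.029 km/s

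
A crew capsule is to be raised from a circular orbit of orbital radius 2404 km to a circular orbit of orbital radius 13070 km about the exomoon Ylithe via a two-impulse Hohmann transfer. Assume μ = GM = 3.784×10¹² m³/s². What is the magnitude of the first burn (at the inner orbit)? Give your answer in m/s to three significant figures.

r₁ = 2404 km = 2.404×10⁶ m.
r₂ = 13070 km = 1.307×10⁷ m.
Transfer ellipse a_t = (r₁ + r₂)/2 = 7.737×10⁶ m.
At r₁: circular v_c1 = √(μ/r₁) = 1255 m/s; transfer-periapsis v_p = √[μ(2/r₁ − 1/a_t)] = 1631 m/s.
Δv₁ = v_p − v_c1 = 376.0 m/s.

Δv ≈ 376 m/s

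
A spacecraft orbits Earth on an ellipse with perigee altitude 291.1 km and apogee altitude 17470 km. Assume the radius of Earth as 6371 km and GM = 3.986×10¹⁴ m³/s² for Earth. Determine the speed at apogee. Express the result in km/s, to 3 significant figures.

v ≈ 2.70 km/s

r_p = 6371 + 291.1 = 6662.1 km = 6.6621×10⁶ m.
r_a = 6371 + 17470 = 23841 km = 2.3841×10⁷ m.
Semi-major axis a = (r_p + r_a)/2 = 15252 km = 1.525×10⁷ m.
Vis-viva: v² = μ(2/r − 1/a) = 3.986×10¹⁴ × (8.389×10⁻⁸ − 6.557×10⁻⁸) = 7.303×10⁶ m²/s².
v = 2702 m/s = 2.702 km/s.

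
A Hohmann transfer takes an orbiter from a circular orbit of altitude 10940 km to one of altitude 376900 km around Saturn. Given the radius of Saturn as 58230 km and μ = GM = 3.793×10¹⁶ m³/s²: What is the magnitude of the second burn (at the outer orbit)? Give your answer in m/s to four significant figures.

r₁ = 58230 + 10940 = 69170 km = 6.9170×10⁷ m.
r₂ = 58230 + 376900 = 435130 km = 4.3513×10⁸ m.
Transfer ellipse a_t = (r₁ + r₂)/2 = 2.522×10⁸ m.
At r₁: circular v_c1 = √(μ/r₁) = 23420 m/s; transfer-perikrone v_p = √[μ(2/r₁ − 1/a_t)] = 30760 m/s.
At r₂: circular v_c2 = √(μ/r₂) = 9336 m/s; transfer-apokrone v_a = √[μ(2/r₂ − 1/a_t)] = 4890 m/s.
Δv₂ = v_c2 − v_a = 4446 m/s.

Δv ≈ 4446 m/s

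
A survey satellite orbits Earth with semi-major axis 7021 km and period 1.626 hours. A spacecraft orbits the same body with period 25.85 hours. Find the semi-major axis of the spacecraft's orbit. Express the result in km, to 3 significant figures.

a₂ ≈ 44400 km

Kepler's third law: a³ ∝ T², so a₂ = a₁ (T₂/T₁)^(2/3).
T₂/T₁ = 15.90, (T₂/T₁)^(2/3) = 6.323.
a₂ = 7021 × 6.323 = 44390 km.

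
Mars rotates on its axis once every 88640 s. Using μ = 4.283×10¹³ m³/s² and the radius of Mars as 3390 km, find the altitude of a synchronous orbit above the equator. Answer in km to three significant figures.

h_sync ≈ 17000 km

A synchronous orbit has period T, so by Kepler's third law a = (μT²/4π²)^(1/3).
μT²/4π² = 4.283×10¹³ × (8.864×10⁴)² / 39.48 = 8.524×10²¹ m³.
a = 2.043×10⁷ m = 20428 km.
Altitude h = a − R = 20428 − 3390 = 17038 km.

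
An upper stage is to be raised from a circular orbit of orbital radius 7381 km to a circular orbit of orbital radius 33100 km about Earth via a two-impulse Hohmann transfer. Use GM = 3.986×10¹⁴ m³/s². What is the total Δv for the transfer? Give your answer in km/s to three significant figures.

r₁ = 7381 km = 7.381×10⁶ m.
r₂ = 33100 km = 3.310×10⁷ m.
Transfer ellipse a_t = (r₁ + r₂)/2 = 2.024×10⁷ m.
At r₁: circular v_c1 = √(μ/r₁) = 7349 m/s; transfer-perigee v_p = √[μ(2/r₁ − 1/a_t)] = 9398 m/s.
Δv₁ = v_p − v_c1 = 2049 m/s.
At r₂: circular v_c2 = √(μ/r₂) = 3470 m/s; transfer-apogee v_a = √[μ(2/r₂ − 1/a_t)] = 2096 m/s.
Δv₂ = v_c2 − v_a = 1375 m/s.
Total Δv = Δv₁ + Δv₂ = 3423 m/s = 3.423 km/s.

Δv_total ≈ 3.42 km/s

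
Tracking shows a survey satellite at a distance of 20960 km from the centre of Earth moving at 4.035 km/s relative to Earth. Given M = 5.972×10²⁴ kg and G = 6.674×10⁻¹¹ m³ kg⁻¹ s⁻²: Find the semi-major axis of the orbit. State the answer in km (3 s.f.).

a ≈ 18300 km

μ = GM = 6.674×10⁻¹¹ × 5.972×10²⁴ = 3.986×10¹⁴ m³/s².
r = 2.096×10⁷ m.
Vis-viva rearranged: 1/a = 2/r − v²/μ = 9.542×10⁻⁸ − 4.085×10⁻⁸ = 5.457×10⁻⁸ m⁻¹.
a = 1.832×10⁷ m = 18325 km.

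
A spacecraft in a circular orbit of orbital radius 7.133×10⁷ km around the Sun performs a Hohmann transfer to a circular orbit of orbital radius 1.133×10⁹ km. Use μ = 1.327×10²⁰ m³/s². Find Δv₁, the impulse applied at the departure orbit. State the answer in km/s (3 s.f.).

r₁ = 7.133×10⁷ km = 7.133×10¹⁰ m.
r₂ = 1.133×10⁹ km = 1.133×10¹² m.
Transfer ellipse a_t = (r₁ + r₂)/2 = 6.022×10¹¹ m.
At r₁: circular v_c1 = √(μ/r₁) = 43130 m/s; transfer-perihelion v_p = √[μ(2/r₁ − 1/a_t)] = 59160 m/s.
Δv₁ = v_p − v_c1 = 16030 m/s.
= 16.03 km/s.

Δv ≈ 16.0 km/s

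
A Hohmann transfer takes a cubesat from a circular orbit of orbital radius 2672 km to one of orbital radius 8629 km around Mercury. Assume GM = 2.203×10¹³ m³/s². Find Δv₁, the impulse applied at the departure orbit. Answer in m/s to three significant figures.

r₁ = 2672 km = 2.672×10⁶ m.
r₂ = 8629 km = 8.629×10⁶ m.
Transfer ellipse a_t = (r₁ + r₂)/2 = 5.650×10⁶ m.
At r₁: circular v_c1 = √(μ/r₁) = 2871 m/s; transfer-periherm v_p = √[μ(2/r₁ − 1/a_t)] = 3548 m/s.
Δv₁ = v_p − v_c1 = 677.0 m/s.

Δv ≈ 677 m/s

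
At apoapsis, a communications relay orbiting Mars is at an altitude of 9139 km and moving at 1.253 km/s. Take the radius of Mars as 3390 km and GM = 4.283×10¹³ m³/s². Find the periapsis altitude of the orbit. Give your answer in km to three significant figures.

periapsis altitude ≈ 345 km

r_a = 3390 + 9139 = 12529 km = 1.253×10⁷ m.
Specific energy ε = v²/2 − μ/r = -2.633×10⁶ J/kg, so a = −μ/(2ε) = 8.132×10⁶ m.
The apsides satisfy r_p + r_a = 2a, so the periapsis radius is 2a − r_a = 3.735×10⁶ m = 3734.7 km.
Periapsis altitude = 3734.7 − 3390 = 344.75 km.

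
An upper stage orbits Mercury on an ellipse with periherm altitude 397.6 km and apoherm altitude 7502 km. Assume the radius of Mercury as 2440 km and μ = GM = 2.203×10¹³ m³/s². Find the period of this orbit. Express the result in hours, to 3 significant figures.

T ≈ 6.01 hours

r_p = 2440 + 397.6 = 2837.6 km = 2.8376×10⁶ m.
r_a = 2440 + 7502 = 9942.0 km = 9.9420×10⁶ m.
Semi-major axis a = (r_p + r_a)/2 = (2837.6 + 9942.0)/2 = 6389.8 km = 6.390×10⁶ m.
By Kepler's third law T = 2π√(a³/μ) = 2π × 3.441×10³ = 2.162×10⁴ s.
= 6.006 hours.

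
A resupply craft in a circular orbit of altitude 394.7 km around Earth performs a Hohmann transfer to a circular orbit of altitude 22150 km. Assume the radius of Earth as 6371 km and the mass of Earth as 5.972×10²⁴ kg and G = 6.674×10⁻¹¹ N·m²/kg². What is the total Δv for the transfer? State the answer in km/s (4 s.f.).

μ = GM = 6.674×10⁻¹¹ × 5.972×10²⁴ = 3.986×10¹⁴ m³/s².
r₁ = 6371 + 394.7 = 6765.7 km = 6.7657×10⁶ m.
r₂ = 6371 + 22150 = 28521 km = 2.8521×10⁷ m.
Transfer ellipse a_t = (r₁ + r₂)/2 = 1.764×10⁷ m.
At r₁: circular v_c1 = √(μ/r₁) = 7675 m/s; transfer-perigee v_p = √[μ(2/r₁ − 1/a_t)] = 9759 m/s.
Δv₁ = v_p − v_c1 = 2083 m/s.
At r₂: circular v_c2 = √(μ/r₂) = 3738 m/s; transfer-apogee v_a = √[μ(2/r₂ − 1/a_t)] = 2315 m/s.
Δv₂ = v_c2 − v_a = 1423 m/s.
Total Δv = Δv₁ + Δv₂ = 3507 m/s = 3.507 km/s.

Δv_total ≈ 3.507 km/s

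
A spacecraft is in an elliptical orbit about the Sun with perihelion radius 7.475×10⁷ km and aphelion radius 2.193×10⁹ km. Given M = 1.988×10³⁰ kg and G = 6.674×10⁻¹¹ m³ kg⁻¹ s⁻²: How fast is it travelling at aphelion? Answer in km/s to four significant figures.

v ≈ 1.997 km/s

μ = GM = 6.674×10⁻¹¹ × 1.988×10³⁰ = 1.327×10²⁰ m³/s².
Semi-major axis a = (r_p + r_a)/2 = 1.1339×10⁹ km = 1.134×10¹² m.
Vis-viva: v² = μ(2/r − 1/a) = 1.327×10²⁰ × (9.120×10⁻¹³ − 8.819×10⁻¹³) = 3.989×10⁶ m²/s².
v = 1997 m/s = 1.997 km/s.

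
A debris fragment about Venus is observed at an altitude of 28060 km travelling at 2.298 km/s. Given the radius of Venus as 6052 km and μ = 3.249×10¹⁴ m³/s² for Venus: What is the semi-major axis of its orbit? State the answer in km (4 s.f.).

r = 6052 + 28060 = 34112 km = 3.411×10⁷ m.
Vis-viva rearranged: 1/a = 2/r − v²/μ = 5.863×10⁻⁸ − 1.625×10⁻⁸ = 4.238×10⁻⁸ m⁻¹.
a = 2.360×10⁷ m = 23598 km.

a ≈ 23600 km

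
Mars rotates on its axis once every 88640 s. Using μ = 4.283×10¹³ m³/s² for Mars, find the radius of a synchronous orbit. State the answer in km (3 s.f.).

r_sync ≈ 20400 km

A synchronous orbit has period T, so by Kepler's third law a = (μT²/4π²)^(1/3).
μT²/4π² = 4.283×10¹³ × (8.864×10⁴)² / 39.48 = 8.524×10²¹ m³.
a = 2.043×10⁷ m = 20428 km.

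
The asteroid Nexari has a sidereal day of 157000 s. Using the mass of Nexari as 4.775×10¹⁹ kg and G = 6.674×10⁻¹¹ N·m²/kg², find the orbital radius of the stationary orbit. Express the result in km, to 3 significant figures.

r_sync ≈ 1260 km

μ = GM = 6.674×10⁻¹¹ × 4.775×10¹⁹ = 3.187×10⁹ m³/s².
A synchronous orbit has period T, so by Kepler's third law a = (μT²/4π²)^(1/3).
μT²/4π² = 3.187×10⁹ × (1.570×10⁵)² / 39.48 = 1.990×10¹⁸ m³.
a = 1.258×10⁶ m = 1257.8 km.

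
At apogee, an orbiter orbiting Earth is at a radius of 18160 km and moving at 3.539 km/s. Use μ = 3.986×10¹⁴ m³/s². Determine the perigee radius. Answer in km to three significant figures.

perigee radius ≈ 7250 km

r_a = 1.816×10⁷ m.
Specific energy ε = v²/2 − μ/r = -1.569×10⁷ J/kg, so a = −μ/(2ε) = 1.270×10⁷ m.
The apsides satisfy r_p + r_a = 2a, so the perigee radius is 2a − r_a = 7.249×10⁶ m = 7249.4 km.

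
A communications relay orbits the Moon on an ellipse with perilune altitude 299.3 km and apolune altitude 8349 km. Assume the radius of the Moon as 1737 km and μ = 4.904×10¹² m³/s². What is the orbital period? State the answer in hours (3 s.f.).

T ≈ 11.8 hours

r_p = 1737 + 299.3 = 2036.3 km = 2.0363×10⁶ m.
r_a = 1737 + 8349 = 10086 km = 1.0086×10⁷ m.
Semi-major axis a = (r_p + r_a)/2 = (2036.3 + 10086)/2 = 6061.1 km = 6.061×10⁶ m.
By Kepler's third law T = 2π√(a³/μ) = 2π × 6.738×10³ = 4.234×10⁴ s.
= 11.76 hours.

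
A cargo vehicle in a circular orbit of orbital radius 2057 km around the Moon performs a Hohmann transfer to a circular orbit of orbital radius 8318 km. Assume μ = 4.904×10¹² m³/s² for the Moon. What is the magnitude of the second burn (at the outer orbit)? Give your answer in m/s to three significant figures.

r₁ = 2057 km = 2.057×10⁶ m.
r₂ = 8318 km = 8.318×10⁶ m.
Transfer ellipse a_t = (r₁ + r₂)/2 = 5.188×10⁶ m.
At r₁: circular v_c1 = √(μ/r₁) = 1544 m/s; transfer-perilune v_p = √[μ(2/r₁ − 1/a_t)] = 1955 m/s.
At r₂: circular v_c2 = √(μ/r₂) = 767.8 m/s; transfer-apolune v_a = √[μ(2/r₂ − 1/a_t)] = 483.5 m/s.
Δv₂ = v_c2 − v_a = 284.3 m/s.

Δv ≈ 284 m/s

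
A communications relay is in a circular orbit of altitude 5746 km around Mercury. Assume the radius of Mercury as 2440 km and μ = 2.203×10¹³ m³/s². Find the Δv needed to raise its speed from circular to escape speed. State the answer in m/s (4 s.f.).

r = 2440 + 5746 = 8186.0 km = 8.1860×10⁶ m.
Circular speed v_c = √(μ/r) = 1640 m/s.
Escape speed v_esc = √(2μ/r) = √2 × v_c = 2320 m/s.
Δv = v_esc − v_c = 679.5 m/s.

Δv ≈ 679.5 m/s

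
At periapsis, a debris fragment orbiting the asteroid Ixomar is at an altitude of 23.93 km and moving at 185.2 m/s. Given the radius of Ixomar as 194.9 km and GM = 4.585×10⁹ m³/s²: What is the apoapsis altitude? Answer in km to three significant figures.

apoapsis altitude ≈ 792 km

r_p = 194.9 + 23.93 = 218.83 km = 2.188×10⁵ m.
Specific energy ε = v²/2 − μ/r = -3.803×10³ J/kg, so a = −μ/(2ε) = 6.028×10⁵ m.
The apsides satisfy r_p + r_a = 2a, so the apoapsis radius is 2a − r_p = 9.869×10⁵ m = 986.86 km.
Apoapsis altitude = 986.86 − 194.9 = 791.96 km.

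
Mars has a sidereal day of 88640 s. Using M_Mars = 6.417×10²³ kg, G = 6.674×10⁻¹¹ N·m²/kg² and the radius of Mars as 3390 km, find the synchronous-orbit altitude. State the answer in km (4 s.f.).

μ = GM = 6.674×10⁻¹¹ × 6.417×10²³ = 4.283×10¹³ m³/s².
A synchronous orbit has period T, so by Kepler's third law a = (μT²/4π²)^(1/3).
μT²/4π² = 4.283×10¹³ × (8.864×10⁴)² / 39.48 = 8.524×10²¹ m³.
a = 2.043×10⁷ m = 20427 km.
Altitude h = a − R = 20427 − 3390 = 17037 km.

h_sync ≈ 17040 km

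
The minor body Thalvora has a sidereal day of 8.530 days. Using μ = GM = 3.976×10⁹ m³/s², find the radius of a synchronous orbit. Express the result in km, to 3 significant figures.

T = 8.530 days = 7.370×10⁵ s.
A synchronous orbit has period T, so by Kepler's third law a = (μT²/4π²)^(1/3).
μT²/4π² = 3.976×10⁹ × (7.370×10⁵)² / 39.48 = 5.470×10¹⁹ m³.
a = 3.796×10⁶ m = 3796.1 km.

r_sync ≈ 3800 km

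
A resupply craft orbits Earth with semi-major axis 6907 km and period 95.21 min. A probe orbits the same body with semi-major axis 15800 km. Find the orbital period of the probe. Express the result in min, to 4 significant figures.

Kepler's third law: T² ∝ a³, so T₂ = T₁ (a₂/a₁)^(3/2).
a₂/a₁ = 2.288, (a₂/a₁)^(3/2) = 3.460.
T₂ = 95.21 × 3.460 = 329.4 min.

T₂ ≈ 329.4 min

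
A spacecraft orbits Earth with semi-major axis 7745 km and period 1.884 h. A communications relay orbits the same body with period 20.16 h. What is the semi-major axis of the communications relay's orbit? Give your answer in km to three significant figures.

Kepler's third law: a³ ∝ T², so a₂ = a₁ (T₂/T₁)^(2/3).
T₂/T₁ = 10.70, (T₂/T₁)^(2/3) = 4.856.
a₂ = 7745 × 4.856 = 37610 km.

a₂ ≈ 37600 km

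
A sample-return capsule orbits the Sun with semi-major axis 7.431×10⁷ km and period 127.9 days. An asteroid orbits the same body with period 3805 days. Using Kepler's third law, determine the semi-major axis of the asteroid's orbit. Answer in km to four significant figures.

Kepler's third law: a³ ∝ T², so a₂ = a₁ (T₂/T₁)^(2/3).
T₂/T₁ = 29.75, (T₂/T₁)^(2/3) = 9.601.
a₂ = 7.431×10⁷ × 9.601 = 7.135×10⁸ km.

a₂ ≈ 7.135×10⁸ km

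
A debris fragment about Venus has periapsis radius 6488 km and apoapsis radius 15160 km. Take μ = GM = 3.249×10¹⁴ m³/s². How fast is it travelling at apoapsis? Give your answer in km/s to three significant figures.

v ≈ 3.58 km/s

Semi-major axis a = (r_p + r_a)/2 = 10824 km = 1.082×10⁷ m.
Vis-viva: v² = μ(2/r − 1/a) = 3.249×10¹⁴ × (1.319×10⁻⁷ − 9.239×10⁻⁸) = 1.285×10⁷ m²/s².
v = 3584 m/s = 3.584 km/s.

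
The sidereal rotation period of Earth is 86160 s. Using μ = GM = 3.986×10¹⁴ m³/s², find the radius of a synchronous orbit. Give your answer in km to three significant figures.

r_sync ≈ 42200 km

A synchronous orbit has period T, so by Kepler's third law a = (μT²/4π²)^(1/3).
μT²/4π² = 3.986×10¹⁴ × (8.616×10⁴)² / 39.48 = 7.495×10²² m³.
a = 4.216×10⁷ m = 42163 km.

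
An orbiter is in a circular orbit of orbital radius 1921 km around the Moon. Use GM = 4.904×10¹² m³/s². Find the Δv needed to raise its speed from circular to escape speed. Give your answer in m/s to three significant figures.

r = 1921 km = 1.921×10⁶ m.
Circular speed v_c = √(μ/r) = 1598 m/s.
Escape speed v_esc = √(2μ/r) = √2 × v_c = 2260 m/s.
Δv = v_esc − v_c = 661.8 m/s.

Δv ≈ 662 m/s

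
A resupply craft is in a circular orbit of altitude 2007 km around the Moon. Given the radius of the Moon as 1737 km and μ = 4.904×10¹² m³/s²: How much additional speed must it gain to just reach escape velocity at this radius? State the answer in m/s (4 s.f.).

r = 1737 + 2007 = 3744.0 km = 3.7440×10⁶ m.
Circular speed v_c = √(μ/r) = 1144 m/s.
Escape speed v_esc = √(2μ/r) = √2 × v_c = 1619 m/s.
Δv = v_esc − v_c = 474.1 m/s.

Δv ≈ 474.1 m/s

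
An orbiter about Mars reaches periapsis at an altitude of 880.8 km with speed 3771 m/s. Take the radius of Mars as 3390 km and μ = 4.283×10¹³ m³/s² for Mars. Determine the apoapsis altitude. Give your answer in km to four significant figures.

apoapsis altitude ≈ 7015 km

r_p = 3390 + 880.8 = 4270.8 km = 4.271×10⁶ m.
Specific energy ε = v²/2 − μ/r = -2.918×10⁶ J/kg, so a = −μ/(2ε) = 7.338×10⁶ m.
The apsides satisfy r_p + r_a = 2a, so the apoapsis radius is 2a − r_p = 1.041×10⁷ m = 10405 km.
Apoapsis altitude = 10405 − 3390 = 7015.3 km.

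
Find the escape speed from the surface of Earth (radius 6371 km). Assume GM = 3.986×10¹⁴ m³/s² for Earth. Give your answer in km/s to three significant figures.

r = R = 6.371×10⁶ m.
Escape speed v_esc = √(2μ/r) = √(2 × 3.986×10¹⁴ / 6.371×10⁶) = √(1.251×10⁸) = 11190 m/s.
= 11.19 km/s.

v_esc ≈ 11.2 km/s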